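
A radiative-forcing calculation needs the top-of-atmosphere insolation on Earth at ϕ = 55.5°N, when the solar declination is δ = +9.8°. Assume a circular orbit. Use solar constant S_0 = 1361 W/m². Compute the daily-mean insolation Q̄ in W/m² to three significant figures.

cos h₀ = −tan(+55.5°) tan(+9.800°) = -0.2513, h₀ = 1.8248 rad.
Bracket: h₀ sin ϕ sin δ + cos ϕ cos δ sin h₀ = 1.8248×0.82413×0.17021 + 0.56641×0.98541×0.96790 = 0.255974 + 0.540230 = 0.796204.
Q̄ = (S_0/π) × [bracket] = (1361/π) × 0.796204 = 344.9 W/m².

Q̄ ≈ 345 W/m²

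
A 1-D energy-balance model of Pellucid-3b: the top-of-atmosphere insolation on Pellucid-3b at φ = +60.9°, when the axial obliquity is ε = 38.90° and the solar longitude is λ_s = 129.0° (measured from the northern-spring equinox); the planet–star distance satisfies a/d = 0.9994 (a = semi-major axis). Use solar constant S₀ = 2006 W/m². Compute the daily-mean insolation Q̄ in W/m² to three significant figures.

Q̄ ≈ 854 W/m²

Solar declination: sin δ = sin ε · sin λ_s = sin 38.90° × sin 129.0° = 0.48802, so δ = +29.210°.
cos H₀ = −tan(+60.9°) tan(+29.210°) = -1.0045 ≤ −1 ⇒ polar day, H₀ = π.
Bracket: H₀ sin φ sin δ + cos φ cos δ sin H₀ = 3.1416×0.87377×0.48802 + 0.48634×0.87283×0.00000 = 1.339632 + 0.000000 = 1.339632.
Inverse-square distance factor (a/d)² = 0.9994² = 0.998800.
Q̄ = (S₀/π) × 0.998800 × [bracket] = (2006/π) × 0.998800 × 1.339632 = 854.4 W/m².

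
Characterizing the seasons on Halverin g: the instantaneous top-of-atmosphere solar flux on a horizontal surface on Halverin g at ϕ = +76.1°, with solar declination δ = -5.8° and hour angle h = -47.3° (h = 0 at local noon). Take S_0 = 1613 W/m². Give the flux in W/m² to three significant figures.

103 W/m²

cos θ_z = sin ϕ sin δ + cos ϕ cos δ cos h = -0.098097 + 0.162079 = 0.063982.
Flux = S_0 · cos θ_z = 1613 × 0.063982 = 103.2 W/m².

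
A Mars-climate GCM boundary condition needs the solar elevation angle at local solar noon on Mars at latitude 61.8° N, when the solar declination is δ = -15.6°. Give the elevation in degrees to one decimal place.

At local noon the hour angle is zero, so the zenith angle equals |ϕ − δ| = |+61.8° − (-15.600°)| = 77.400°.
Elevation = 90° − 77.400° = 12.6°.

12.6°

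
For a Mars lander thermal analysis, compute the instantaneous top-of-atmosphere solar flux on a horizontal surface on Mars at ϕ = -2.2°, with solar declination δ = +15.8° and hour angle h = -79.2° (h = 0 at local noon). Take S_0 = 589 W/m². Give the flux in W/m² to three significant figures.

100 W/m²

cos θ_z = sin ϕ sin δ + cos ϕ cos δ cos h = -0.010452 + 0.180169 = 0.169717.
Flux = S_0 · cos θ_z = 589 × 0.169717 = 99.96 W/m².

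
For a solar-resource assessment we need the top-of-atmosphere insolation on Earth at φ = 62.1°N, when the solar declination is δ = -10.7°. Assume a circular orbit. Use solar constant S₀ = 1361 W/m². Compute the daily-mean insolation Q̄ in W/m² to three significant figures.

Q̄ ≈ 100 W/m²

cos H₀ = −tan(+62.1°) tan(-10.700°) = 0.3569, H₀ = 1.2059 rad.
Bracket: H₀ sin φ sin δ + cos φ cos δ sin H₀ = 1.2059×0.88377×-0.18567 + 0.46793×0.98261×0.93415 = -0.197876 + 0.429515 = 0.231639.
Q̄ = (S₀/π) × [bracket] = (1361/π) × 0.231639 = 100.4 W/m².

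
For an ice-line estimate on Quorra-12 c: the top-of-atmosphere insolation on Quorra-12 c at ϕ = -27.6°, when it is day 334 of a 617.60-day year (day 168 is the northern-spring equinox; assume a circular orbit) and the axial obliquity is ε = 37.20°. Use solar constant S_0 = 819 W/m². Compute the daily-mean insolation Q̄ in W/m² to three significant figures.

Q̄ ≈ 85.3 W/m²

Solar longitude: L_s = 360° × (334 − 168)/617.60 = 96.762°.
sin δ = sin 37.20° × sin 96.762° = 0.60039, so δ = +36.898°.
cos h₀ = −tan(-27.6°) tan(+36.898°) = 0.3925, h₀ = 1.1675 rad.
Bracket: h₀ sin ϕ sin δ + cos ϕ cos δ sin h₀ = 1.1675×-0.46330×0.60039 + 0.88620×0.79970×0.91976 = -0.324753 + 0.651829 = 0.327076.
Q̄ = (S_0/π) × [bracket] = (819/π) × 0.327076 = 85.27 W/m².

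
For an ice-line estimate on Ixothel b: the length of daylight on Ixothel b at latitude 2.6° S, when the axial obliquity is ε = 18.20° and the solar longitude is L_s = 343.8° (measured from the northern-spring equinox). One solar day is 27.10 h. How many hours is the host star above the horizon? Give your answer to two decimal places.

13.58 h

Solar declination: sin δ = sin ε · sin L_s = sin 18.20° × sin 343.8° = -0.08714, so δ = -4.999°.
cos h₀ = −tan ϕ · tan δ = −tan(-2.6°) × tan(-4.999°) = -0.0040, so h₀ = 1.5748 rad = 90.23°.
Daylight = 2h₀/(2π) × 27.10 h = (1.5748/π) × 27.10 = 13.58 h.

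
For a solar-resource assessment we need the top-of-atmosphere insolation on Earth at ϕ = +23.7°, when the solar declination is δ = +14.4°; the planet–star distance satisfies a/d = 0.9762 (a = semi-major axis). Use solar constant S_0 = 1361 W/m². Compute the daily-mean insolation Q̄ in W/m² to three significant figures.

cos h₀ = −tan(+23.7°) tan(+14.400°) = -0.1127, h₀ = 1.6837 rad.
Bracket: h₀ sin ϕ sin δ + cos ϕ cos δ sin h₀ = 1.6837×0.40195×0.24869 + 0.91566×0.96858×0.99363 = 0.168304 + 0.881240 = 1.049544.
Inverse-square distance factor (a/d)² = 0.9762² = 0.952966.
Q̄ = (S_0/π) × 0.952966 × [bracket] = (1361/π) × 0.952966 × 1.049544 = 433.3 W/m².

Q̄ ≈ 433 W/m²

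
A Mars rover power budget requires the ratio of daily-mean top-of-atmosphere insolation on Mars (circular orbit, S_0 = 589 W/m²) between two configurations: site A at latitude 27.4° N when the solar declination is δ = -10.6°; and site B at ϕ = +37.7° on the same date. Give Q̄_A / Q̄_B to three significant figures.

Q̄_A / Q̄_B ≈ 1.22

— Configuration A (ϕ=+27.4°):
cos h₀ = −tan(+27.4°) tan(-10.600°) = 0.0970, h₀ = 1.4736 rad.
Bracket: h₀ sin ϕ sin δ + cos ϕ cos δ sin h₀ = 1.4736×0.46020×-0.18395 + 0.88782×0.98294×0.99528 = -0.124746 + 0.868555 = 0.743809.
Q̄ = (S_0/π) × [bracket] = (589/π) × 0.743809 = 139.45 W/m².
— Configuration B (ϕ=+37.7°):
cos h₀ = −tan(+37.7°) tan(-10.600°) = 0.1446, h₀ = 1.4256 rad.
Bracket: h₀ sin ϕ sin δ + cos ϕ cos δ sin h₀ = 1.4256×0.61153×-0.18395 + 0.79122×0.98294×0.98948 = -0.160367 + 0.769540 = 0.609173.
Q̄ = (S_0/π) × [bracket] = (589/π) × 0.609173 = 114.21 W/m².
Ratio Q̄_A / Q̄_B = 139.45 / 114.21 = 1.221.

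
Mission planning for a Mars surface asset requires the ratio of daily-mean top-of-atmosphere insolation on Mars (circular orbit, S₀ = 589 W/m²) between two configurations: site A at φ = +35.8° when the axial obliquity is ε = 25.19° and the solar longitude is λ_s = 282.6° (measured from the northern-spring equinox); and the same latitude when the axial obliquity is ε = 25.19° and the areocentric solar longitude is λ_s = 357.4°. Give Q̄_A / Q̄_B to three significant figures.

— Configuration A (φ=+35.8°):
Solar declination: sin δ = sin ε · sin λ_s = sin 25.19° × sin 282.6° = -0.41537, so δ = -24.543°.
cos H₀ = −tan(+35.8°) tan(-24.543°) = 0.3293, H₀ = 1.2352 rad.
Bracket: H₀ sin φ sin δ + cos φ cos δ sin H₀ = 1.2352×0.58496×-0.41537 + 0.81106×0.90965×0.94422 = -0.300123 + 0.696627 = 0.396504.
Q̄ = (S₀/π) × [bracket] = (589/π) × 0.396504 = 74.338 W/m².
— Configuration B (φ=+35.8°):
sin δ = sin 25.19° × sin 357.4° = -0.01931, so δ = -1.106°.
cos H₀ = −tan(+35.8°) tan(-1.106°) = 0.0139, H₀ = 1.5569 rad.
Bracket: H₀ sin φ sin δ + cos φ cos δ sin H₀ = 1.5569×0.58496×-0.01931 + 0.81106×0.99981×0.99990 = -0.017586 + 0.810825 = 0.793239.
Q̄ = (S₀/π) × [bracket] = (589/π) × 0.793239 = 148.72 W/m².
Ratio Q̄_A / Q̄_B = 74.338 / 148.72 = 0.4999.

Q̄_A / Q̄_B ≈ 0.500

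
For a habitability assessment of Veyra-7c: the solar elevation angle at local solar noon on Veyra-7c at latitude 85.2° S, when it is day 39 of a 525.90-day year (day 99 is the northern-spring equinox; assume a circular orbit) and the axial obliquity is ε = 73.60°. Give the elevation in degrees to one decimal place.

43.9°

Solar longitude: λ_s = 360° × (39 − 99)/525.90 = -41.072°, i.e. -41.072° + 360° = 318.928°.
sin δ = sin 73.60° × sin 318.928° = -0.63028, so δ = -39.071°.
At local noon the hour angle is zero, so the zenith angle equals |φ − δ| = |-85.2° − (-39.071°)| = 46.129°.
Elevation = 90° − 46.129° = 43.9°.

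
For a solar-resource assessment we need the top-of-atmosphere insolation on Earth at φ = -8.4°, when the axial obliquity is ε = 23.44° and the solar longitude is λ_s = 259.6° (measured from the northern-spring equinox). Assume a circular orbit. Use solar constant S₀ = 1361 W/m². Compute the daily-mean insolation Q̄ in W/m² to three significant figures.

Solar declination: sin δ = sin ε · sin λ_s = sin 23.44° × sin 259.6° = -0.39125, so δ = -23.033°.
cos H₀ = −tan(-8.4°) tan(-23.033°) = -0.0628, H₀ = 1.6336 rad.
Bracket: H₀ sin φ sin δ + cos φ cos δ sin H₀ = 1.6336×-0.14608×-0.39125 + 0.98927×0.92028×0.99803 = 0.093366 + 0.908612 = 1.001978.
Q̄ = (S₀/π) × [bracket] = (1361/π) × 1.001978 = 434.1 W/m².

Q̄ ≈ 434 W/m²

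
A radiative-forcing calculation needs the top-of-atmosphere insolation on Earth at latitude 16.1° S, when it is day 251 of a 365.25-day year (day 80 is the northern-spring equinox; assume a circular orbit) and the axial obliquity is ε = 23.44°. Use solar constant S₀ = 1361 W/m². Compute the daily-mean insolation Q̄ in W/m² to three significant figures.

Q̄ ≈ 400 W/m²

Solar longitude: λ_s = 360° × (251 − 80)/365.25 = 168.542°.
sin δ = sin 23.44° × sin 168.542° = 0.07902, so δ = +4.532°.
cos H₀ = −tan(-16.1°) tan(+4.532°) = 0.0229, H₀ = 1.5479 rad.
Bracket: H₀ sin φ sin δ + cos φ cos δ sin H₀ = 1.5479×-0.27731×0.07902 + 0.96078×0.99687×0.99974 = -0.033919 + 0.957524 = 0.923605.
Q̄ = (S₀/π) × [bracket] = (1361/π) × 0.923605 = 400.1 W/m².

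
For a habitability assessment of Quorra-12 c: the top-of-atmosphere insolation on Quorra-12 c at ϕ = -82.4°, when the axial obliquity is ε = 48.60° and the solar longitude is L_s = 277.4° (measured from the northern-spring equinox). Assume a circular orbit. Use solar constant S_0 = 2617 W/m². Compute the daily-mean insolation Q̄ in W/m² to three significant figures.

Solar declination: sin δ = sin ε · sin L_s = sin 48.60° × sin 277.4° = -0.74386, so δ = -48.062°.
cos h₀ = −tan(-82.4°) tan(-48.062°) = -8.3417 ≤ −1 ⇒ polar day, h₀ = π.
Bracket: h₀ sin ϕ sin δ + cos ϕ cos δ sin h₀ = 3.1416×-0.99122×-0.74386 + 0.13226×0.66833×0.00000 = 2.316393 + 0.000000 = 2.316393.
Q̄ = (S_0/π) × [bracket] = (2617/π) × 2.316393 = 1930 W/m².

Q̄ ≈ 1.93e+03 W/m²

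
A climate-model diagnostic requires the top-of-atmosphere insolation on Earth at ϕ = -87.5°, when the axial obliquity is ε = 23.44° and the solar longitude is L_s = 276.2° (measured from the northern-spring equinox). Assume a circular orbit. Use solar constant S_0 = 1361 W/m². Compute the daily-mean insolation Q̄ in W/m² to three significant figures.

Q̄ ≈ 538 W/m²

Solar declination: sin δ = sin ε · sin L_s = sin 23.44° × sin 276.2° = -0.39546, so δ = -23.295°.
cos h₀ = −tan(-87.5°) tan(-23.295°) = -9.8614 ≤ −1 ⇒ polar day, h₀ = π.
Bracket: h₀ sin ϕ sin δ + cos ϕ cos δ sin h₀ = 3.1416×-0.99905×-0.39546 + 0.04362×0.91848×0.00000 = 1.241197 + 0.000000 = 1.241197.
Q̄ = (S_0/π) × [bracket] = (1361/π) × 1.241197 = 537.7 W/m².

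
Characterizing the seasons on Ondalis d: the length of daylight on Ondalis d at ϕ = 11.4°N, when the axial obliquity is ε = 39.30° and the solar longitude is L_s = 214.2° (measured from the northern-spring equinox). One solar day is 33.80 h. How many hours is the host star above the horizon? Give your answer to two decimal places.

16.07 h

Solar declination: sin δ = sin ε · sin L_s = sin 39.30° × sin 214.2° = -0.35601, so δ = -20.856°.
cos h₀ = −tan ϕ · tan δ = −tan(+11.4°) × tan(-20.856°) = 0.0768, so h₀ = 1.4939 rad = 85.59°.
Daylight = 2h₀/(2π) × 33.80 h = (1.4939/π) × 33.80 = 16.07 h.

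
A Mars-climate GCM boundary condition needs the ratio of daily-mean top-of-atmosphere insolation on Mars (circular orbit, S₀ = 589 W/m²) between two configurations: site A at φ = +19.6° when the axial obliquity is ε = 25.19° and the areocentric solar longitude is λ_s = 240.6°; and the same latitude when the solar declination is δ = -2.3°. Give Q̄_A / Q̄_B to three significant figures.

Q̄_A / Q̄_B ≈ 0.748

— Configuration A (φ=+19.6°):
sin δ = sin 25.19° × sin 240.6° = -0.37081, so δ = -21.765°.
cos H₀ = −tan(+19.6°) tan(-21.765°) = 0.1422, H₀ = 1.4281 rad.
Bracket: H₀ sin φ sin δ + cos φ cos δ sin H₀ = 1.4281×0.33545×-0.37081 + 0.94206×0.92871×0.98984 = -0.177639 + 0.866012 = 0.688373.
Q̄ = (S₀/π) × [bracket] = (589/π) × 0.688373 = 129.06 W/m².
— Configuration B (φ=+19.6°):
cos H₀ = −tan(+19.6°) tan(-2.300°) = 0.0143, H₀ = 1.5565 rad.
Bracket: H₀ sin φ sin δ + cos φ cos δ sin H₀ = 1.5565×0.33545×-0.04013 + 0.94206×0.99919×0.99990 = -0.020953 + 0.941203 = 0.920250.
Q̄ = (S₀/π) × [bracket] = (589/π) × 0.920250 = 172.53 W/m².
Ratio Q̄_A / Q̄_B = 129.06 / 172.53 = 0.7480.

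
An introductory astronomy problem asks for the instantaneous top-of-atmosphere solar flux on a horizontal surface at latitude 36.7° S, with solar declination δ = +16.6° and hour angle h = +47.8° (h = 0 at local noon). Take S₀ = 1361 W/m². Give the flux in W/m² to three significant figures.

470 W/m²

cos θ_z = sin φ sin δ + cos φ cos δ cos h = -0.170735 + 0.516123 = 0.345388.
Flux = S₀ · cos θ_z = 1361 × 0.345388 = 470.1 W/m².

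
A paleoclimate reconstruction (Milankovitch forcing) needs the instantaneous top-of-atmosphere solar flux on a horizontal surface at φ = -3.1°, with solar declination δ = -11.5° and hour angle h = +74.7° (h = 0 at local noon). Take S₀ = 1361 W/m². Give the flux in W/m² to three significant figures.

366 W/m²

cos θ_z = sin φ sin δ + cos φ cos δ cos h = 0.010782 + 0.258197 = 0.268979.
Flux = S₀ · cos θ_z = 1361 × 0.268979 = 366.1 W/m².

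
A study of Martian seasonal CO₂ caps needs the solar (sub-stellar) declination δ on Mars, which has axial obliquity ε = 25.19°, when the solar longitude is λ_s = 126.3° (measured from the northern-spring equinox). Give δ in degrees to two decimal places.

sin δ = sin ε · sin λ_s = sin 25.19° × sin 126.3° = 0.343020.
δ = arcsin(0.343020) = +20.06°.

δ = +20.06°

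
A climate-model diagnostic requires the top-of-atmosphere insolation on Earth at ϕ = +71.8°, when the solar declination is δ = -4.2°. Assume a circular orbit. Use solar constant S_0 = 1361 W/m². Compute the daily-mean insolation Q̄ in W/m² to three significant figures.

Q̄ ≈ 91.0 W/m²

cos h₀ = −tan(+71.8°) tan(-4.200°) = 0.2234, h₀ = 1.3455 rad.
Bracket: h₀ sin ϕ sin δ + cos ϕ cos δ sin h₀ = 1.3455×0.94997×-0.07324 + 0.31233×0.99731×0.97474 = -0.093614 + 0.303622 = 0.210008.
Q̄ = (S_0/π) × [bracket] = (1361/π) × 0.210008 = 90.98 W/m².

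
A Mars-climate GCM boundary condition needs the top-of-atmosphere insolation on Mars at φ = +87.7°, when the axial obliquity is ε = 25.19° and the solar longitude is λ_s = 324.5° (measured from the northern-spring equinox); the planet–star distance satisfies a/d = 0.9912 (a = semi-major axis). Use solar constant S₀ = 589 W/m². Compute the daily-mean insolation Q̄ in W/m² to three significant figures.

Solar declination: sin δ = sin ε · sin λ_s = sin 25.19° × sin 324.5° = -0.24716, so δ = -14.309°.
cos H₀ = −tan(+87.7°) tan(-14.309°) = 6.3508 ≥ 1 ⇒ polar night, H₀ = 0 and Q̄ = 0.
Inverse-square distance factor (a/d)² = 0.9912² = 0.982477.

Q̄ ≈ 0.00 W/m²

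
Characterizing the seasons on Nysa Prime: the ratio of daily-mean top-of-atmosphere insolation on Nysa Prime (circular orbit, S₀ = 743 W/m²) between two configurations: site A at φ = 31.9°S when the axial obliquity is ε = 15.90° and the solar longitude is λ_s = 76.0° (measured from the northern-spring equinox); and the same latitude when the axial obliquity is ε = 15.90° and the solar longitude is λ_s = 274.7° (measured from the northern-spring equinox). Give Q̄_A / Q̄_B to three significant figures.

Q̄_A / Q̄_B ≈ 0.577

— Configuration A (φ=-31.9°):
Solar declination: sin δ = sin ε · sin λ_s = sin 15.90° × sin 76.0° = 0.26582, so δ = +15.416°.
cos H₀ = −tan(-31.9°) tan(+15.416°) = 0.1716, H₀ = 1.3983 rad.
Bracket: H₀ sin φ sin δ + cos φ cos δ sin H₀ = 1.3983×-0.52844×0.26582 + 0.84897×0.96402×0.98516 = -0.196419 + 0.806279 = 0.609860.
Q̄ = (S₀/π) × [bracket] = (743/π) × 0.609860 = 144.23 W/m².
— Configuration B (φ=-31.9°):
Solar declination: sin δ = sin ε · sin λ_s = sin 15.90° × sin 274.7° = -0.27304, so δ = -15.845°.
cos H₀ = −tan(-31.9°) tan(-15.845°) = -0.1767, H₀ = 1.7484 rad.
Bracket: H₀ sin φ sin δ + cos φ cos δ sin H₀ = 1.7484×-0.52844×-0.27304 + 0.84897×0.96200×0.98427 = 0.252268 + 0.803862 = 1.056130.
Q̄ = (S₀/π) × [bracket] = (743/π) × 1.056130 = 249.78 W/m².
Ratio Q̄_A / Q̄_B = 144.23 / 249.78 = 0.5774.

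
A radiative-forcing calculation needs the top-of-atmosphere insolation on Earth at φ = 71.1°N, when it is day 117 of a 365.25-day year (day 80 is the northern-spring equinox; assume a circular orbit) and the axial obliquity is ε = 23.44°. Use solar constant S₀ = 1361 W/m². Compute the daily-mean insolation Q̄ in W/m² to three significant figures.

Q̄ ≈ 325 W/m²

Solar longitude: λ_s = 360° × (117 − 80)/365.25 = 36.468°.
sin δ = sin 23.44° × sin 36.468° = 0.23644, so δ = +13.676°.
cos H₀ = −tan(+71.1°) tan(+13.676°) = -0.7107, H₀ = 2.3613 rad.
Bracket: H₀ sin φ sin δ + cos φ cos δ sin H₀ = 2.3613×0.94609×0.23644 + 0.32392×0.97165×0.70347 = 0.528208 + 0.221408 = 0.749616.
Q̄ = (S₀/π) × [bracket] = (1361/π) × 0.749616 = 324.7 W/m².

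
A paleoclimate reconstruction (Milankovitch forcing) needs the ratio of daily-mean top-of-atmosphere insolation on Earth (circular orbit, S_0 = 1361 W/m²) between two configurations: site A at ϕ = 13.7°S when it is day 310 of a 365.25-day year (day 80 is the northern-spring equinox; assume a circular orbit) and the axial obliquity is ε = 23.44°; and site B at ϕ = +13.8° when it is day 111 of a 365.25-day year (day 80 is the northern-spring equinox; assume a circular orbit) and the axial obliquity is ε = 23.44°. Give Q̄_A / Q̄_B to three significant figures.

— Configuration A (ϕ=-13.7°):
Solar longitude: L_s = 360° × (310 − 80)/365.25 = 226.694°.
sin δ = sin 23.44° × sin 226.694° = -0.28947, so δ = -16.826°.
cos h₀ = −tan(-13.7°) tan(-16.826°) = -0.0737, h₀ = 1.6446 rad.
Bracket: h₀ sin ϕ sin δ + cos ϕ cos δ sin h₀ = 1.6446×-0.23684×-0.28947 + 0.97155×0.95719×0.99728 = 0.112751 + 0.927428 = 1.040179.
Q̄ = (S_0/π) × [bracket] = (1361/π) × 1.040179 = 450.63 W/m².
— Configuration B (ϕ=+13.8°):
Solar longitude: L_s = 360° × (111 − 80)/365.25 = 30.554°.
sin δ = sin 23.44° × sin 30.554° = 0.20222, so δ = +11.667°.
cos h₀ = −tan(+13.8°) tan(+11.667°) = -0.0507, h₀ = 1.6215 rad.
Bracket: h₀ sin ϕ sin δ + cos ϕ cos δ sin h₀ = 1.6215×0.23853×0.20222 + 0.97113×0.97934×0.99871 = 0.078214 + 0.949840 = 1.028054.
Q̄ = (S_0/π) × [bracket] = (1361/π) × 1.028054 = 445.37 W/m².
Ratio Q̄_A / Q̄_B = 450.63 / 445.37 = 1.012.

Q̄_A / Q̄_B ≈ 1.01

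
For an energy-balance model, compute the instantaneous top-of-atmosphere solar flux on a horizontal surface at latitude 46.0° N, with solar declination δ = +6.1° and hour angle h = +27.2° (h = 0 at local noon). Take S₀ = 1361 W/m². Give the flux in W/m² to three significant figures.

940 W/m²

cos θ_z = sin φ sin δ + cos φ cos δ cos h = 0.076440 + 0.614342 = 0.690782.
Flux = S₀ · cos θ_z = 1361 × 0.690782 = 940.2 W/m².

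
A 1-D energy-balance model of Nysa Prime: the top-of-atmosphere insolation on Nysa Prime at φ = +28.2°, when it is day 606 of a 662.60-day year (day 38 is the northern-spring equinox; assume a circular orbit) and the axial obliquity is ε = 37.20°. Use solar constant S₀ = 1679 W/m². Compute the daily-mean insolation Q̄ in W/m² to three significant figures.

Solar longitude: λ_s = 360° × (606 − 38)/662.60 = 308.602°.
sin δ = sin 37.20° × sin 308.602° = -0.47249, so δ = -28.196°.
cos H₀ = −tan(+28.2°) tan(-28.196°) = 0.2875, H₀ = 1.2792 rad.
Bracket: H₀ sin φ sin δ + cos φ cos δ sin H₀ = 1.2792×0.47255×-0.47249 + 0.88130×0.88134×0.95779 = -0.285614 + 0.743939 = 0.458325.
Q̄ = (S₀/π) × [bracket] = (1679/π) × 0.458325 = 244.9 W/m².

Q̄ ≈ 245 W/m²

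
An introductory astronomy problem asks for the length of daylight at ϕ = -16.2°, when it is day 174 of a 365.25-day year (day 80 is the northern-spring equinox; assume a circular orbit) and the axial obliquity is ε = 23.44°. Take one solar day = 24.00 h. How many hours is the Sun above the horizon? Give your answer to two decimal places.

Solar longitude: L_s = 360° × (174 − 80)/365.25 = 92.649°.
sin δ = sin 23.44° × sin 92.649° = 0.39736, so δ = +23.413°.
cos h₀ = −tan ϕ · tan δ = −tan(-16.2°) × tan(+23.413°) = 0.1258, so h₀ = 1.4447 rad = 82.77°.
Daylight = 2h₀/(2π) × 24.00 h = (1.4447/π) × 24.00 = 11.04 h.

11.04 h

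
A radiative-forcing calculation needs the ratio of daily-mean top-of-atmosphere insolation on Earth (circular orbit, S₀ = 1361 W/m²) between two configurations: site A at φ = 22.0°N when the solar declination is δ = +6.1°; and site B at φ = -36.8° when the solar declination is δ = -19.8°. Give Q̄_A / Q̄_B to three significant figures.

Q̄_A / Q̄_B ≈ 0.896

— Configuration A (φ=+22.0°):
cos H₀ = −tan(+22.0°) tan(+6.100°) = -0.0432, H₀ = 1.6140 rad.
Bracket: H₀ sin φ sin δ + cos φ cos δ sin H₀ = 1.6140×0.37461×0.10626 + 0.92718×0.99434×0.99907 = 0.064247 + 0.921075 = 0.985322.
Q̄ = (S₀/π) × [bracket] = (1361/π) × 0.985322 = 426.86 W/m².
— Configuration B (φ=-36.8°):
cos H₀ = −tan(-36.8°) tan(-19.800°) = -0.2693, H₀ = 1.8435 rad.
Bracket: H₀ sin φ sin δ + cos φ cos δ sin H₀ = 1.8435×-0.59902×-0.33874 + 0.80073×0.94088×0.96305 = 0.374068 + 0.725553 = 1.099621.
Q̄ = (S₀/π) × [bracket] = (1361/π) × 1.099621 = 476.38 W/m².
Ratio Q̄_A / Q̄_B = 426.86 / 476.38 = 0.8960.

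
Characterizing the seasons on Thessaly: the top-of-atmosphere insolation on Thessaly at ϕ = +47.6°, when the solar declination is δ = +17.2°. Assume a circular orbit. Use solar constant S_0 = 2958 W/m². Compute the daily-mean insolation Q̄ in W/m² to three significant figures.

Q̄ ≈ 965 W/m²

cos h₀ = −tan(+47.6°) tan(+17.200°) = -0.3390, h₀ = 1.9167 rad.
Bracket: h₀ sin ϕ sin δ + cos ϕ cos δ sin h₀ = 1.9167×0.73846×0.29571 + 0.67430×0.95528×0.94079 = 0.418550 + 0.606005 = 1.024555.
Q̄ = (S_0/π) × [bracket] = (2958/π) × 1.024555 = 964.7 W/m².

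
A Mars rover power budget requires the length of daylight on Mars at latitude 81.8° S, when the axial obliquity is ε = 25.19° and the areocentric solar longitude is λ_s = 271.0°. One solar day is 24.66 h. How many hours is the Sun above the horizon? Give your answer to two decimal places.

sin δ = sin 25.19° × sin 271.0° = -0.42556, so δ = -25.186°.
Sunrise equation: cos H₀ = −tan φ · tan δ = -3.2634 ≤ −1, so the Sun never sets (polar day) and H₀ = π.
Daylight = 2H₀/(2π) × 24.66 h = (3.1416/π) × 24.66 = 24.66 h.

24.66 h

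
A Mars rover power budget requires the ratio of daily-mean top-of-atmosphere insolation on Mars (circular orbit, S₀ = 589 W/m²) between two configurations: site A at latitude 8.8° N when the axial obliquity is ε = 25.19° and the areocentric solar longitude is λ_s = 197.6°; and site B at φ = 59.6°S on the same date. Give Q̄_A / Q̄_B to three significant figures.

Q̄_A / Q̄_B ≈ 1.38

— Configuration A (φ=+8.8°):
sin δ = sin 25.19° × sin 197.6° = -0.12870, so δ = -7.394°.
cos H₀ = −tan(+8.8°) tan(-7.394°) = 0.0201, H₀ = 1.5507 rad.
Bracket: H₀ sin φ sin δ + cos φ cos δ sin H₀ = 1.5507×0.15299×-0.12870 + 0.98823×0.99168×0.99980 = -0.030533 + 0.979812 = 0.949279.
Q̄ = (S₀/π) × [bracket] = (589/π) × 0.949279 = 177.98 W/m².
— Configuration B (φ=-59.6°):
cos H₀ = −tan(-59.6°) tan(-7.394°) = -0.2212, H₀ = 1.7938 rad.
Bracket: H₀ sin φ sin δ + cos φ cos δ sin H₀ = 1.7938×-0.86251×-0.12870 + 0.50603×0.99168×0.97523 = 0.199121 + 0.489390 = 0.688511.
Q̄ = (S₀/π) × [bracket] = (589/π) × 0.688511 = 129.09 W/m².
Ratio Q̄_A / Q̄_B = 177.98 / 129.09 = 1.379.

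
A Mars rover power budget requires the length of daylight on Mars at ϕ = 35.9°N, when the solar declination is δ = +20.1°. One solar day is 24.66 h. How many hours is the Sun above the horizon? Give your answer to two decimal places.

14.43 h

cos h₀ = −tan ϕ · tan δ = −tan(+35.9°) × tan(+20.100°) = -0.2649, so h₀ = 1.8389 rad = 105.36°.
Daylight = 2h₀/(2π) × 24.66 h = (1.8389/π) × 24.66 = 14.43 h.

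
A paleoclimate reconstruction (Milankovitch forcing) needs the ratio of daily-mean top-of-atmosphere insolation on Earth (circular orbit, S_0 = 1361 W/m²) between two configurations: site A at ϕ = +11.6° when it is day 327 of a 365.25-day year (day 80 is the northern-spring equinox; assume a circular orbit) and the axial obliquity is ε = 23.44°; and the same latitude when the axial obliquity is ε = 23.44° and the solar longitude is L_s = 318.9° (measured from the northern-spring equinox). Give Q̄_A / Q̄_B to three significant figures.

Q̄_A / Q̄_B ≈ 0.932

— Configuration A (ϕ=+11.6°):
Solar longitude: L_s = 360° × (327 − 80)/365.25 = 243.450°.
sin δ = sin 23.44° × sin 243.450° = -0.35584, so δ = -20.845°.
cos h₀ = −tan(+11.6°) tan(-20.845°) = 0.0782, h₀ = 1.4926 rad.
Bracket: h₀ sin ϕ sin δ + cos ϕ cos δ sin h₀ = 1.4926×0.20108×-0.35584 + 0.97958×0.93455×0.99694 = -0.106799 + 0.912665 = 0.805866.
Q̄ = (S_0/π) × [bracket] = (1361/π) × 0.805866 = 349.12 W/m².
— Configuration B (ϕ=+11.6°):
Solar declination: sin δ = sin ε · sin L_s = sin 23.44° × sin 318.9° = -0.26150, so δ = -15.159°.
cos h₀ = −tan(+11.6°) tan(-15.159°) = 0.0556, h₀ = 1.5152 rad.
Bracket: h₀ sin ϕ sin δ + cos ϕ cos δ sin h₀ = 1.5152×0.20108×-0.26150 + 0.97958×0.96520×0.99845 = -0.079673 + 0.944025 = 0.864352.
Q̄ = (S_0/π) × [bracket] = (1361/π) × 0.864352 = 374.45 W/m².
Ratio Q̄_A / Q̄_B = 349.12 / 374.45 = 0.9324.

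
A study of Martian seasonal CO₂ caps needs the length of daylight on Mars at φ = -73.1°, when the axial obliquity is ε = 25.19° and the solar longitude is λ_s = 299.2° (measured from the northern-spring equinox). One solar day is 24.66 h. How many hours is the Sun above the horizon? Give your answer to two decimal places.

Solar declination: sin δ = sin ε · sin λ_s = sin 25.19° × sin 299.2° = -0.37153, so δ = -21.810°.
Sunrise equation: cos H₀ = −tan φ · tan δ = -1.3171 ≤ −1, so the Sun never sets (polar day) and H₀ = π.
Daylight = 2H₀/(2π) × 24.66 h = (3.1416/π) × 24.66 = 24.66 h.

24.66 h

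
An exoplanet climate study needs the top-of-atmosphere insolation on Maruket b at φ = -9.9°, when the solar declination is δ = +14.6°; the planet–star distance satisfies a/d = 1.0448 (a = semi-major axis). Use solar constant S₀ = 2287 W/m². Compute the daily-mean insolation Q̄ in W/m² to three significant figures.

cos H₀ = −tan(-9.9°) tan(+14.600°) = 0.0455, H₀ = 1.5253 rad.
Bracket: H₀ sin φ sin δ + cos φ cos δ sin H₀ = 1.5253×-0.17193×0.25207 + 0.98511×0.96771×0.99897 = -0.066104 + 0.952319 = 0.886215.
Inverse-square distance factor (a/d)² = 1.0448² = 1.091607.
Q̄ = (S₀/π) × 1.091607 × [bracket] = (2287/π) × 1.091607 × 0.886215 = 704.2 W/m².

Q̄ ≈ 704 W/m²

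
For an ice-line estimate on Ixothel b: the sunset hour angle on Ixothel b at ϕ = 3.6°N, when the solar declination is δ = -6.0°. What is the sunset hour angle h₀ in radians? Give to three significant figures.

h₀ = 1.56 rad

cos h₀ = −tan ϕ · tan δ = −tan(+3.6°) × tan(-6.000°) = 0.0066, so h₀ = 1.5642 rad = 89.62°.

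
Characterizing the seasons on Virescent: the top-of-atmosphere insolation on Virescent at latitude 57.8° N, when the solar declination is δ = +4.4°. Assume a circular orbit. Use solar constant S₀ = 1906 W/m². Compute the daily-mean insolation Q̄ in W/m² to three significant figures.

cos H₀ = −tan(+57.8°) tan(+4.400°) = -0.1222, H₀ = 1.6933 rad.
Bracket: H₀ sin φ sin δ + cos φ cos δ sin H₀ = 1.6933×0.84619×0.07672 + 0.53288×0.99705×0.99251 = 0.109929 + 0.527329 = 0.637258.
Q̄ = (S₀/π) × [bracket] = (1906/π) × 0.637258 = 386.6 W/m².

Q̄ ≈ 387 W/m²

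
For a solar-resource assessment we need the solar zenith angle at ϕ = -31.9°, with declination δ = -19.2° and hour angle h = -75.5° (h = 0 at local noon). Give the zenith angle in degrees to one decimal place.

cos θ_z = sin ϕ sin δ + cos ϕ cos δ cos h = 0.173786 + 0.200742 = 0.374528.
θ_z = arccos(0.374528) = 68.0°.

θ_z = 68.0°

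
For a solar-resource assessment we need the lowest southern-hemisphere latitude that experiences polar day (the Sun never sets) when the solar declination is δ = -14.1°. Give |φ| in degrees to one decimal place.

|φ| = 75.9°

Polar day requires cos H₀ = −tan φ tan δ ≤ −1, i.e. tan φ tan δ ≥ 1.
The boundary is |tan φ| · |tan δ| = 1, so |φ| = 90° − |δ| = 90° − 14.1° = 75.9° in the southern hemisphere.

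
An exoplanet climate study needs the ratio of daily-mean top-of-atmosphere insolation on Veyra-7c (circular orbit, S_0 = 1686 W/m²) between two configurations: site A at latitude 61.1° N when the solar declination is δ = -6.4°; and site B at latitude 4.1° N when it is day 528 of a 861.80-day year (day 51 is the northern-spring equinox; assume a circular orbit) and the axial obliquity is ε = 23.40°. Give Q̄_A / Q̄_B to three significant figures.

— Configuration A (ϕ=+61.1°):
cos h₀ = −tan(+61.1°) tan(-6.400°) = 0.2032, h₀ = 1.3662 rad.
Bracket: h₀ sin ϕ sin δ + cos ϕ cos δ sin h₀ = 1.3662×0.87546×-0.11147 + 0.48328×0.99377×0.97914 = -0.133324 + 0.470251 = 0.336927.
Q̄ = (S_0/π) × [bracket] = (1686/π) × 0.336927 = 180.82 W/m².
— Configuration B (ϕ=+4.1°):
Solar longitude: L_s = 360° × (528 − 51)/861.80 = 199.257°.
sin δ = sin 23.40° × sin 199.257° = -0.13098, so δ = -7.526°.
cos h₀ = −tan(+4.1°) tan(-7.526°) = 0.0095, h₀ = 1.5613 rad.
Bracket: h₀ sin ϕ sin δ + cos ϕ cos δ sin h₀ = 1.5613×0.07150×-0.13098 + 0.99744×0.99138×0.99996 = -0.014622 + 0.988803 = 0.974181.
Q̄ = (S_0/π) × [bracket] = (1686/π) × 0.974181 = 522.81 W/m².
Ratio Q̄_A / Q̄_B = 180.82 / 522.81 = 0.3459.

Q̄_A / Q̄_B ≈ 0.346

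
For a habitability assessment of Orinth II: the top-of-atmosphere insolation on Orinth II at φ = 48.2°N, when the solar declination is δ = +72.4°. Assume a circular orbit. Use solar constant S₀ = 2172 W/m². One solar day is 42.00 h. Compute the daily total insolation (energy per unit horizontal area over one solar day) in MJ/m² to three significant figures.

233 MJ/m²

cos H₀ = −tan(+48.2°) tan(+72.400°) = -3.5258 ≤ −1 ⇒ polar day, H₀ = π.
Bracket: H₀ sin φ sin δ + cos φ cos δ sin H₀ = 3.1416×0.74548×0.95319 + 0.66653×0.30237×0.00000 = 2.232371 + 0.000000 = 2.232371.
Q̄ = (S₀/π) × [bracket] = (2172/π) × 2.232371 = 1543.4 W/m².
Daily total = Q̄ × 42.00 h × 3600 s/h = 1543.4 × 42.00 × 3600 / 10⁶ = 233.4 MJ/m².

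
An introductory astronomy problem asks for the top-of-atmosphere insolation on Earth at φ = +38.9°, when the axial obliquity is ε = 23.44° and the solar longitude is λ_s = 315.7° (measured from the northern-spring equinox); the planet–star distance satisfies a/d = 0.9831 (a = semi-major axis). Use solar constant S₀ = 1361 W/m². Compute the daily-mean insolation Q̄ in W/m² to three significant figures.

Q̄ ≈ 207 W/m²

Solar declination: sin δ = sin ε · sin λ_s = sin 23.44° × sin 315.7° = -0.27782, so δ = -16.130°.
cos H₀ = −tan(+38.9°) tan(-16.130°) = 0.2334, H₀ = 1.3353 rad.
Bracket: H₀ sin φ sin δ + cos φ cos δ sin H₀ = 1.3353×0.62796×-0.27782 + 0.77824×0.96063×0.97239 = -0.232956 + 0.726959 = 0.494003.
Inverse-square distance factor (a/d)² = 0.9831² = 0.966486.
Q̄ = (S₀/π) × 0.966486 × [bracket] = (1361/π) × 0.966486 × 0.494003 = 206.8 W/m².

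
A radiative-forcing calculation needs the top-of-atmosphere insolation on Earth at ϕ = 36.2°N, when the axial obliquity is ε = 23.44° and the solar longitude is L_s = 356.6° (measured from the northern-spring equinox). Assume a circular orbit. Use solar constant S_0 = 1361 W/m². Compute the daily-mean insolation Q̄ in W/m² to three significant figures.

Solar declination: sin δ = sin ε · sin L_s = sin 23.44° × sin 356.6° = -0.02359, so δ = -1.352°.
cos h₀ = −tan(+36.2°) tan(-1.352°) = 0.0173, h₀ = 1.5535 rad.
Bracket: h₀ sin ϕ sin δ + cos ϕ cos δ sin h₀ = 1.5535×0.59061×-0.02359 + 0.80696×0.99972×0.99985 = -0.021644 + 0.806613 = 0.784969.
Q̄ = (S_0/π) × [bracket] = (1361/π) × 0.784969 = 340.1 W/m².

Q̄ ≈ 340 W/m²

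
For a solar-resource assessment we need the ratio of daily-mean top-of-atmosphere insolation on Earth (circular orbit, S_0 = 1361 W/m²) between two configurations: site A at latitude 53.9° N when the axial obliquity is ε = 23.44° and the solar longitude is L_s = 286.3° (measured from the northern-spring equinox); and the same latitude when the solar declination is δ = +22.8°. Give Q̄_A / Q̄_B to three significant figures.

Q̄_A / Q̄_B ≈ 0.133

— Configuration A (ϕ=+53.9°):
Solar declination: sin δ = sin ε · sin L_s = sin 23.44° × sin 286.3° = -0.38180, so δ = -22.445°.
cos h₀ = −tan(+53.9°) tan(-22.445°) = 0.5665, h₀ = 0.9686 rad.
Bracket: h₀ sin ϕ sin δ + cos ϕ cos δ sin h₀ = 0.9686×0.80799×-0.38180 + 0.58920×0.92425×0.82407 = -0.298804 + 0.448762 = 0.149958.
Q̄ = (S_0/π) × [bracket] = (1361/π) × 0.149958 = 64.965 W/m².
— Configuration B (ϕ=+53.9°):
cos h₀ = −tan(+53.9°) tan(+22.800°) = -0.5765, h₀ = 2.1852 rad.
Bracket: h₀ sin ϕ sin δ + cos ϕ cos δ sin h₀ = 2.1852×0.80799×0.38752 + 0.58920×0.92186×0.81713 = 0.684213 + 0.443832 = 1.128045.
Q̄ = (S_0/π) × [bracket] = (1361/π) × 1.128045 = 488.69 W/m².
Ratio Q̄_A / Q̄_B = 64.965 / 488.69 = 0.1329.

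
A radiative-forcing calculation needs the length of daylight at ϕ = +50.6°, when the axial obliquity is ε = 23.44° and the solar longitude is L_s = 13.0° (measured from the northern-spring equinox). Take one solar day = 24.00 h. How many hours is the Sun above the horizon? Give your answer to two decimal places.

12.84 h

Solar declination: sin δ = sin ε · sin L_s = sin 23.44° × sin 13.0° = 0.08948, so δ = +5.134°.
cos h₀ = −tan ϕ · tan δ = −tan(+50.6°) × tan(+5.134°) = -0.1094, so h₀ = 1.6804 rad = 96.28°.
Daylight = 2h₀/(2π) × 24.00 h = (1.6804/π) × 24.00 = 12.84 h.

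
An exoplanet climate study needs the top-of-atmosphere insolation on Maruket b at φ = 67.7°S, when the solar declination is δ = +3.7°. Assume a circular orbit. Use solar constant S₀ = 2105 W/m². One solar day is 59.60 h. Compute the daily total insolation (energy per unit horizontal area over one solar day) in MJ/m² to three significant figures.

cos H₀ = −tan(-67.7°) tan(+3.700°) = 0.1577, H₀ = 1.4125 rad.
Bracket: H₀ sin φ sin δ + cos φ cos δ sin H₀ = 1.4125×-0.92521×0.06453 + 0.37946×0.99792×0.98749 = -0.084332 + 0.373934 = 0.289602.
Q̄ = (S₀/π) × [bracket] = (2105/π) × 0.289602 = 194.05 W/m².
Daily total = Q̄ × 59.60 h × 3600 s/h = 194.05 × 59.60 × 3600 / 10⁶ = 41.64 MJ/m².

41.6 MJ/m²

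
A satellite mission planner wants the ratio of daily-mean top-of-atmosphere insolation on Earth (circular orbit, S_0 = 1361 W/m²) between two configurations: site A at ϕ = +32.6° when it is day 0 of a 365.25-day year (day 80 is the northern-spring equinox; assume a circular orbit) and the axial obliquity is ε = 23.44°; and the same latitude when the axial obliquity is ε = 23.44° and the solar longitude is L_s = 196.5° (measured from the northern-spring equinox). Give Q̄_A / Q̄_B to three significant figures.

Q̄_A / Q̄_B ≈ 0.637

— Configuration A (ϕ=+32.6°):
Solar longitude: L_s = 360° × (0 − 80)/365.25 = -78.850°, i.e. -78.850° + 360° = 281.150°.
sin δ = sin 23.44° × sin 281.150° = -0.39028, so δ = -22.972°.
cos h₀ = −tan(+32.6°) tan(-22.972°) = 0.2711, h₀ = 1.2963 rad.
Bracket: h₀ sin ϕ sin δ + cos ϕ cos δ sin h₀ = 1.2963×0.53877×-0.39028 + 0.84245×0.92070×0.96255 = -0.272574 + 0.746596 = 0.474022.
Q̄ = (S_0/π) × [bracket] = (1361/π) × 0.474022 = 205.36 W/m².
— Configuration B (ϕ=+32.6°):
Solar declination: sin δ = sin ε · sin L_s = sin 23.44° × sin 196.5° = -0.11298, so δ = -6.487°.
cos h₀ = −tan(+32.6°) tan(-6.487°) = 0.0727, h₀ = 1.4980 rad.
Bracket: h₀ sin ϕ sin δ + cos ϕ cos δ sin h₀ = 1.4980×0.53877×-0.11298 + 0.84245×0.99360×0.99735 = -0.091184 + 0.834840 = 0.743656.
Q̄ = (S_0/π) × [bracket] = (1361/π) × 0.743656 = 322.17 W/m².
Ratio Q̄_A / Q̄_B = 205.36 / 322.17 = 0.6374.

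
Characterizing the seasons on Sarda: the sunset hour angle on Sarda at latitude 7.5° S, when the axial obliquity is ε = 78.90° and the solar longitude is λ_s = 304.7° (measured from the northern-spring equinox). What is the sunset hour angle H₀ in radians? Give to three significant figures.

Solar declination: sin δ = sin ε · sin λ_s = sin 78.90° × sin 304.7° = -0.80676, so δ = -53.781°.
cos H₀ = −tan φ · tan δ = −tan(-7.5°) × tan(-53.781°) = -0.1798, so H₀ = 1.7515 rad = 100.36°.

H₀ = 1.75 rad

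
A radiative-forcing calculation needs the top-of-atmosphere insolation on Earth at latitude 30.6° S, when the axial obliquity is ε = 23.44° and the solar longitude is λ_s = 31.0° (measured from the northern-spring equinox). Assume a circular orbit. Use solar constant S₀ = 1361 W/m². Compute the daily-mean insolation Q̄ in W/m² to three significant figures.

Q̄ ≈ 297 W/m²

Solar declination: sin δ = sin ε · sin λ_s = sin 23.44° × sin 31.0° = 0.20488, so δ = +11.822°.
cos H₀ = −tan(-30.6°) tan(+11.822°) = 0.1238, H₀ = 1.4467 rad.
Bracket: H₀ sin φ sin δ + cos φ cos δ sin H₀ = 1.4467×-0.50904×0.20488 + 0.86074×0.97879×0.99231 = -0.150879 + 0.836005 = 0.685126.
Q̄ = (S₀/π) × [bracket] = (1361/π) × 0.685126 = 296.8 W/m².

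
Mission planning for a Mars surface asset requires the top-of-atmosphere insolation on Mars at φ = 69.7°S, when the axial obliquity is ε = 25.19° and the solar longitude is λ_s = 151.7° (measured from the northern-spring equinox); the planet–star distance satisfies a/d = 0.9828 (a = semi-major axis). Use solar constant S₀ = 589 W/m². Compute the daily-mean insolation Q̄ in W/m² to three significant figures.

Q̄ ≈ 17.5 W/m²

Solar declination: sin δ = sin ε · sin λ_s = sin 25.19° × sin 151.7° = 0.20178, so δ = +11.641°.
cos H₀ = −tan(-69.7°) tan(+11.641°) = 0.5569, H₀ = 0.9801 rad.
Bracket: H₀ sin φ sin δ + cos φ cos δ sin H₀ = 0.9801×-0.93789×0.20178 + 0.34694×0.97943×0.83055 = -0.185481 + 0.282224 = 0.096743.
Inverse-square distance factor (a/d)² = 0.9828² = 0.965896.
Q̄ = (S₀/π) × 0.965896 × [bracket] = (589/π) × 0.965896 × 0.096743 = 17.52 W/m².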